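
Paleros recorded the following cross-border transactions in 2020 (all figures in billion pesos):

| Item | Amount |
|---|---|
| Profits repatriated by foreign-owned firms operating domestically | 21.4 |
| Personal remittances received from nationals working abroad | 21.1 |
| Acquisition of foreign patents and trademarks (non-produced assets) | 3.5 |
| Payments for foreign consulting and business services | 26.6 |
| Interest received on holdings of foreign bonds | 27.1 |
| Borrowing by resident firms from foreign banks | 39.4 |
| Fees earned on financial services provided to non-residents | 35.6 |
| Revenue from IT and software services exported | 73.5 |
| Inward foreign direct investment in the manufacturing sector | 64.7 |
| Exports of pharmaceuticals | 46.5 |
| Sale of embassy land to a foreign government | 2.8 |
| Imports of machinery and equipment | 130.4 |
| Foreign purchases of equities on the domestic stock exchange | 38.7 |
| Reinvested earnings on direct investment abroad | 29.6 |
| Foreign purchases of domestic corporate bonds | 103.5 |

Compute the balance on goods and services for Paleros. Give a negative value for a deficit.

-1.4

Goods: 46.5 - 130.4 = -83.9
Services: 35.6 - 26.6 + 73.5 = 82.5
Trade balance = -83.9 + 82.5 = -1.4
(Excluded from the trade balance — primary income: profits repatriated by foreign-owned firms operating domestically 21.4, interest received on holdings of foreign bonds 27.1, reinvested earnings on direct investment abroad 29.6; secondary income: personal remittances received from nationals working abroad 21.1; capital account: acquisition of foreign patents and trademarks (non-produced assets) 3.5, sale of embassy land to a foreign government 2.8; financial account: borrowing by resident firms from foreign banks 39.4, inward foreign direct investment in the manufacturing sector 64.7, foreign purchases of equities on the domestic stock exchange 38.7, foreign purchases of domestic corporate bonds 103.5.)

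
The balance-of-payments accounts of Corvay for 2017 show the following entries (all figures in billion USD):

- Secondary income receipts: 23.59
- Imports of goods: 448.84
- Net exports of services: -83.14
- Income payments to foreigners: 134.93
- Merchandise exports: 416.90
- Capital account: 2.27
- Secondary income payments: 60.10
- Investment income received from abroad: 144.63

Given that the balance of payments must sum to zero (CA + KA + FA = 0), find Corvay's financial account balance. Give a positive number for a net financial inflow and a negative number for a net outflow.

Goods balance = 416.90 - 448.84 = -31.94
Services balance = -83.14
Trade balance (goods + services) = -31.94 + (-83.14) = -115.08
Net primary income = 144.63 - 134.93 = 9.70
Net secondary income = 23.59 - 60.10 = -36.51
Current account = -115.08 + 9.70 + (-36.51) = -141.89
Financial account = -(-141.89 + 2.27) = 139.62

139.62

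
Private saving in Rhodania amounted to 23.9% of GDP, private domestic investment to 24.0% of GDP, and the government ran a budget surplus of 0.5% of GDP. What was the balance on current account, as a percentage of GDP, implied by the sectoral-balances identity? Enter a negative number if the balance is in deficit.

0.4

By the sectoral-balances identity, CA = (S_private - I) + (T - G).
Private balance = 23.9 - 24.0 = -0.1
Government balance (T - G) = 0.5
CA = -0.1 + 0.5 = 0.4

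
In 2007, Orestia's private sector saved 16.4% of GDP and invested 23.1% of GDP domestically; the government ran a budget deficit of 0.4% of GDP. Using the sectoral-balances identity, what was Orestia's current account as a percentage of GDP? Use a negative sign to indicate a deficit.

By the sectoral-balances identity, CA = (S_private - I) + (T - G).
Private balance = 16.4 - 23.1 = -6.7
Government balance (T - G) = -0.4
CA = -6.7 + (-0.4) = -7.1

-7.1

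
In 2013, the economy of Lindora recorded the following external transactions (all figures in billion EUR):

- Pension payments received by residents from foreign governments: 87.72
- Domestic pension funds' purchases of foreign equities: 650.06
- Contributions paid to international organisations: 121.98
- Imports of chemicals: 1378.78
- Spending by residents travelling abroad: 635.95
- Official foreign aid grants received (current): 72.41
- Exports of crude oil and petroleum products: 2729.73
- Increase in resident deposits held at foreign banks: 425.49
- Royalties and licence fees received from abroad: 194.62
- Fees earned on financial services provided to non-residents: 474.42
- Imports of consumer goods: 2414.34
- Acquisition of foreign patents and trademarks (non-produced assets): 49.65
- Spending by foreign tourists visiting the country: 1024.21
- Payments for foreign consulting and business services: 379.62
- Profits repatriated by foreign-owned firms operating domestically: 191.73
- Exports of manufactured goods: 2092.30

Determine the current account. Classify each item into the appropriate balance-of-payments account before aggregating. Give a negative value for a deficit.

Goods: 2092.30 - 2414.34 + 2729.73 - 1378.78 = 1028.91
Services: 194.62 - 635.95 + 474.42 - 379.62 + 1024.21 = 677.68
Primary income: -191.73
Secondary income: -121.98 + 87.72 + 72.41 = 38.15
Current account = 1028.91 + 677.68 + (-191.73) + 38.15 = 1553.01
(Excluded from the current account — financial account: domestic pension funds' purchases of foreign equities 650.06, increase in resident deposits held at foreign banks 425.49; capital account: acquisition of foreign patents and trademarks (non-produced assets) 49.65.)

1553.01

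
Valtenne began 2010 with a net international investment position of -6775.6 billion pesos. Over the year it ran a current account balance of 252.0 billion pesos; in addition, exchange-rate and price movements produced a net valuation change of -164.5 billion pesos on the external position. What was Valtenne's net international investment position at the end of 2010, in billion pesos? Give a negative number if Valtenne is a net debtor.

-6688.1

Change in NIIP = current account + net valuation change = 252.0 + (-164.5) = 87.5
End-of-year NIIP = -6775.6 + 87.5 = -6688.1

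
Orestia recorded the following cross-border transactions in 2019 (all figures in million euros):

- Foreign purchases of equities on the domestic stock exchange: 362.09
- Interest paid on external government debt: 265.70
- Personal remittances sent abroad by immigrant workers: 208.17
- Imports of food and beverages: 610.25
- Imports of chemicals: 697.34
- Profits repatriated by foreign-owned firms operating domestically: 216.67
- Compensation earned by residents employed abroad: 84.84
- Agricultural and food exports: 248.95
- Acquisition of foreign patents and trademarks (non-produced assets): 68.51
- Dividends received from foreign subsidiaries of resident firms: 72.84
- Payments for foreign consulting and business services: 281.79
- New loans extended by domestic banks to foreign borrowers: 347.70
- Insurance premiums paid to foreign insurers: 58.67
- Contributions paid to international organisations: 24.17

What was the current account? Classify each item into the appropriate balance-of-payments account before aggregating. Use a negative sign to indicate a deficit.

Goods: -610.25 + 248.95 - 697.34 = -1058.64
Services: -281.79 - 58.67 = -340.46
Primary income: -216.67 + 72.84 + 84.84 - 265.70 = -324.69
Secondary income: -24.17 - 208.17 = -232.34
Current account = (-1058.64) + (-340.46) + (-324.69) + (-232.34) = -1956.13
(Excluded from the current account — financial account: foreign purchases of equities on the domestic stock exchange 362.09, new loans extended by domestic banks to foreign borrowers 347.70; capital account: acquisition of foreign patents and trademarks (non-produced assets) 68.51.)

-1956.13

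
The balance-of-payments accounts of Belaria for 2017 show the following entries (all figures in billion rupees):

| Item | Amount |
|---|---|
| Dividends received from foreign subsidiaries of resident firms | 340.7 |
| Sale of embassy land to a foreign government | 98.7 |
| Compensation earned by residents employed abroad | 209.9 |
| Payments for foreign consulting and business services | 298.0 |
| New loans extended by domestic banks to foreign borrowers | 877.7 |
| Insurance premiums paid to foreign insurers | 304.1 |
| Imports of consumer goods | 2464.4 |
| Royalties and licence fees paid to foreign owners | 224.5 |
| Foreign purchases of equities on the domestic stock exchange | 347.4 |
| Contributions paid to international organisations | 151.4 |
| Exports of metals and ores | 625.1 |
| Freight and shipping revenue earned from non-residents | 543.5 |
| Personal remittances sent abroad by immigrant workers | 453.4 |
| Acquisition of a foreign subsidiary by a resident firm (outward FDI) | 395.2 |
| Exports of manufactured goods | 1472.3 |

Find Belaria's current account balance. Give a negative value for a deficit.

Goods: -2464.4 + 1472.3 + 625.1 = -367.0
Services: 543.5 - 224.5 - 298.0 - 304.1 = -283.1
Primary income: 340.7 + 209.9 = 550.6
Secondary income: -151.4 - 453.4 = -604.8
Current account = (-367.0) + (-283.1) + 550.6 + (-604.8) = -704.3
(Excluded from the current account — capital account: sale of embassy land to a foreign government 98.7; financial account: new loans extended by domestic banks to foreign borrowers 877.7, foreign purchases of equities on the domestic stock exchange 347.4, acquisition of a foreign subsidiary by a resident firm (outward FDI) 395.2.)

-704.3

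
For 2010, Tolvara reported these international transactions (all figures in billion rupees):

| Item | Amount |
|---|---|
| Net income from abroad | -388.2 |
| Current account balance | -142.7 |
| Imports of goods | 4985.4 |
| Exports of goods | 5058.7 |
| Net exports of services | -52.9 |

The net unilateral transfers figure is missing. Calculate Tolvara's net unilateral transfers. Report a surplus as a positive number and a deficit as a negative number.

Current account = goods balance + services balance + net primary income + net secondary income
Sum of the known components = -367.8
Net unilateral transfers = CA - (known components) = -142.7 - (-367.8) = 225.1

225.1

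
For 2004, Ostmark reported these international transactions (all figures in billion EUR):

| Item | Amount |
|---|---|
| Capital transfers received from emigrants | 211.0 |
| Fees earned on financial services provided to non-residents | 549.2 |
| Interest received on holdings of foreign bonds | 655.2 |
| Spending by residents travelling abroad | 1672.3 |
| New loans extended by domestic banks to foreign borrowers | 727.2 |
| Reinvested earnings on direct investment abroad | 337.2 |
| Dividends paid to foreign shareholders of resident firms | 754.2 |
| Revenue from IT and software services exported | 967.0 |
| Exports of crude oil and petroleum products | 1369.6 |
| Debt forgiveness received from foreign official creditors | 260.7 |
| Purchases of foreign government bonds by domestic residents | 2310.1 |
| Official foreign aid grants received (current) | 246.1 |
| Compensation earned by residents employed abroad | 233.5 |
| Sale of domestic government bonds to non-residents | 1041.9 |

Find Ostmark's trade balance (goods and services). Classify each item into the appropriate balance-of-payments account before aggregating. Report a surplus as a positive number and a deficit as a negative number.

1213.5

Goods: 1369.6
Services: 549.2 + 967.0 - 1672.3 = -156.1
Trade balance = 1369.6 + (-156.1) = 1213.5
(Excluded from the trade balance — capital account: capital transfers received from emigrants 211.0, debt forgiveness received from foreign official creditors 260.7; primary income: interest received on holdings of foreign bonds 655.2, reinvested earnings on direct investment abroad 337.2, dividends paid to foreign shareholders of resident firms 754.2, compensation earned by residents employed abroad 233.5; financial account: new loans extended by domestic banks to foreign borrowers 727.2, purchases of foreign government bonds by domestic residents 2310.1, sale of domestic government bonds to non-residents 1041.9; secondary income: official foreign aid grants received (current) 246.1.)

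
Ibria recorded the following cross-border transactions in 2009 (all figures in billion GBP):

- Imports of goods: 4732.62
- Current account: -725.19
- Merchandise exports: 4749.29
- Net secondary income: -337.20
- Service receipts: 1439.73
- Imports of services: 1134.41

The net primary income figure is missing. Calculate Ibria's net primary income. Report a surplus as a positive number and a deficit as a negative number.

Current account = goods balance + services balance + net primary income + net secondary income
Sum of the known components = -15.21
Net primary income = CA - (known components) = -725.19 - (-15.21) = -709.98

-709.98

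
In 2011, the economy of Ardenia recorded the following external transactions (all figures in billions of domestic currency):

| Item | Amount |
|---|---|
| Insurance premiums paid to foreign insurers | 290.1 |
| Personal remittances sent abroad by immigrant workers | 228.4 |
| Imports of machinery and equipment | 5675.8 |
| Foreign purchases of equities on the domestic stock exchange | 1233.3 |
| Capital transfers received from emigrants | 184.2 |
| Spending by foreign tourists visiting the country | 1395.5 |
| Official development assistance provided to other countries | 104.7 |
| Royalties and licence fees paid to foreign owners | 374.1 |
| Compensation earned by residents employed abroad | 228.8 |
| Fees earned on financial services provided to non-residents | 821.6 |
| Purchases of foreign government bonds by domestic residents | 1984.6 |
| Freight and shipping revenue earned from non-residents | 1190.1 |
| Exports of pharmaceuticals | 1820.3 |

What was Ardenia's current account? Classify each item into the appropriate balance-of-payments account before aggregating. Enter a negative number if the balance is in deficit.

-1216.8

Goods: 1820.3 - 5675.8 = -3855.5
Services: -290.1 - 374.1 + 821.6 + 1395.5 + 1190.1 = 2743.0
Primary income: 228.8
Secondary income: -228.4 - 104.7 = -333.1
Current account = (-3855.5) + 2743.0 + 228.8 + (-333.1) = -1216.8
(Excluded from the current account — financial account: foreign purchases of equities on the domestic stock exchange 1233.3, purchases of foreign government bonds by domestic residents 1984.6; capital account: capital transfers received from emigrants 184.2.)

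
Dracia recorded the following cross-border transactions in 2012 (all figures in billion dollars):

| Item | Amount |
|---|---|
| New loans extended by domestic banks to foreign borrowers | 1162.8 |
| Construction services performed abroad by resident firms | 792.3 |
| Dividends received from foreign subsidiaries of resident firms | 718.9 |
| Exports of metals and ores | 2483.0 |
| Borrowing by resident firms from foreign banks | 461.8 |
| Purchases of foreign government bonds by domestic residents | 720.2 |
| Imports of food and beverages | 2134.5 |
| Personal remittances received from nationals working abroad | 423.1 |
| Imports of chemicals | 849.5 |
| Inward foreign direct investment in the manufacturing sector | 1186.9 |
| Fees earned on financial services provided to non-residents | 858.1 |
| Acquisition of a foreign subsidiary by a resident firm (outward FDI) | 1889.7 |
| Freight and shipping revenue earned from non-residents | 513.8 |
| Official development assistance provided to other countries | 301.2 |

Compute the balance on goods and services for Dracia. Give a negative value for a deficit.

1663.2

Goods: -2134.5 + 2483.0 - 849.5 = -501.0
Services: 513.8 + 858.1 + 792.3 = 2164.2
Trade balance = -501.0 + 2164.2 = 1663.2
(Excluded from the trade balance — financial account: new loans extended by domestic banks to foreign borrowers 1162.8, borrowing by resident firms from foreign banks 461.8, purchases of foreign government bonds by domestic residents 720.2, inward foreign direct investment in the manufacturing sector 1186.9, acquisition of a foreign subsidiary by a resident firm (outward FDI) 1889.7; primary income: dividends received from foreign subsidiaries of resident firms 718.9; secondary income: personal remittances received from nationals working abroad 423.1, official development assistance provided to other countries 301.2.)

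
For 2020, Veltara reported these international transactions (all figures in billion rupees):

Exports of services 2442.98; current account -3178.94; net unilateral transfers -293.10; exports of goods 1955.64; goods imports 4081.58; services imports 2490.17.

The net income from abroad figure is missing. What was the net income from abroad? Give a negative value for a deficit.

Current account = goods balance + services balance + net primary income + net secondary income
Sum of the known components = -2466.23
Net income from abroad = CA - (known components) = -3178.94 - (-2466.23) = -712.71

-712.71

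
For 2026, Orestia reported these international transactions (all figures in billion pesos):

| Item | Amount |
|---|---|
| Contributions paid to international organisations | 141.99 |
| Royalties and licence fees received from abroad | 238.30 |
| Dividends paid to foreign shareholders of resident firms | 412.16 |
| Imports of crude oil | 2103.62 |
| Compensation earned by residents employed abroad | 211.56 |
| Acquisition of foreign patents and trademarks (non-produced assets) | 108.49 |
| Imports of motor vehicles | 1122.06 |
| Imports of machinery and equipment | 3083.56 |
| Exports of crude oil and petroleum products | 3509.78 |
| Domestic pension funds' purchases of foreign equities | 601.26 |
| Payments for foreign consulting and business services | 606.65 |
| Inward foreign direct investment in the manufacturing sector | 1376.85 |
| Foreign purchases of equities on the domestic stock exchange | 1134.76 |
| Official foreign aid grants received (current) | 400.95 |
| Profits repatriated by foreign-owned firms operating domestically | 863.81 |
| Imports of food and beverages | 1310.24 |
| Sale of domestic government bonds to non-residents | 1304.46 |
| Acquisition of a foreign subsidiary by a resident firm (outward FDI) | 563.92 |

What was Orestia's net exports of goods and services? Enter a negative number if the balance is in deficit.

-4478.05

Goods: 3509.78 - 1310.24 - 1122.06 - 2103.62 - 3083.56 = -4109.70
Services: 238.30 - 606.65 = -368.35
Trade balance = -4109.70 + (-368.35) = -4478.05
(Excluded from the trade balance — secondary income: contributions paid to international organisations 141.99, official foreign aid grants received (current) 400.95; primary income: dividends paid to foreign shareholders of resident firms 412.16, compensation earned by residents employed abroad 211.56, profits repatriated by foreign-owned firms operating domestically 863.81; capital account: acquisition of foreign patents and trademarks (non-produced assets) 108.49; financial account: domestic pension funds' purchases of foreign equities 601.26, inward foreign direct investment in the manufacturing sector 1376.85, foreign purchases of equities on the domestic stock exchange 1134.76, sale of domestic government bonds to non-residents 1304.46, acquisition of a foreign subsidiary by a resident firm (outward FDI) 563.92.)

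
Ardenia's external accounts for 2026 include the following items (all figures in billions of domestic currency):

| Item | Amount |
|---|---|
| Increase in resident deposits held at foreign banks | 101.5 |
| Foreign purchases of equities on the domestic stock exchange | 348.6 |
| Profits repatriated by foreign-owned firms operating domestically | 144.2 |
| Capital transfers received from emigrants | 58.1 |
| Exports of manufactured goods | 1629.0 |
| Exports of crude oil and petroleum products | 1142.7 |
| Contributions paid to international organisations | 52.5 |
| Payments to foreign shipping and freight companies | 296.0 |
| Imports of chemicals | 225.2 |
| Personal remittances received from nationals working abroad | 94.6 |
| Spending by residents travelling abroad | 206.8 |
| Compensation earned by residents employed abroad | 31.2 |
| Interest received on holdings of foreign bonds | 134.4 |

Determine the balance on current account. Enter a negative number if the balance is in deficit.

2107.2

Goods: 1142.7 + 1629.0 - 225.2 = 2546.5
Services: -296.0 - 206.8 = -502.8
Primary income: -144.2 + 134.4 + 31.2 = 21.4
Secondary income: -52.5 + 94.6 = 42.1
Current account = 2546.5 + (-502.8) + 21.4 + 42.1 = 2107.2
(Excluded from the current account — financial account: increase in resident deposits held at foreign banks 101.5, foreign purchases of equities on the domestic stock exchange 348.6; capital account: capital transfers received from emigrants 58.1.)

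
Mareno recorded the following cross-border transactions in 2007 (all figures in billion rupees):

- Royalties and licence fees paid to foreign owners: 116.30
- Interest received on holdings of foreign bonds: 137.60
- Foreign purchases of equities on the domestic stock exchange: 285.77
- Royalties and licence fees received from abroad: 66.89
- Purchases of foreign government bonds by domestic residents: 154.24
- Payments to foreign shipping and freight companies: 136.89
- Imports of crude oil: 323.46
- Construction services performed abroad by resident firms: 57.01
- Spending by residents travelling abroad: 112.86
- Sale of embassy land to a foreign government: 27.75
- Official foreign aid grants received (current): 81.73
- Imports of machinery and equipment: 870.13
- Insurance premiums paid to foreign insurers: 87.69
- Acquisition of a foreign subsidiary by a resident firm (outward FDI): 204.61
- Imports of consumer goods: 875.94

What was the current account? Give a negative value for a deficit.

Goods: -870.13 - 875.94 - 323.46 = -2069.53
Services: 66.89 - 87.69 + 57.01 - 116.30 - 136.89 - 112.86 = -329.84
Primary income: 137.60
Secondary income: 81.73
Current account = (-2069.53) + (-329.84) + 137.60 + 81.73 = -2180.04
(Excluded from the current account — financial account: foreign purchases of equities on the domestic stock exchange 285.77, purchases of foreign government bonds by domestic residents 154.24, acquisition of a foreign subsidiary by a resident firm (outward FDI) 204.61; capital account: sale of embassy land to a foreign government 27.75.)

-2180.04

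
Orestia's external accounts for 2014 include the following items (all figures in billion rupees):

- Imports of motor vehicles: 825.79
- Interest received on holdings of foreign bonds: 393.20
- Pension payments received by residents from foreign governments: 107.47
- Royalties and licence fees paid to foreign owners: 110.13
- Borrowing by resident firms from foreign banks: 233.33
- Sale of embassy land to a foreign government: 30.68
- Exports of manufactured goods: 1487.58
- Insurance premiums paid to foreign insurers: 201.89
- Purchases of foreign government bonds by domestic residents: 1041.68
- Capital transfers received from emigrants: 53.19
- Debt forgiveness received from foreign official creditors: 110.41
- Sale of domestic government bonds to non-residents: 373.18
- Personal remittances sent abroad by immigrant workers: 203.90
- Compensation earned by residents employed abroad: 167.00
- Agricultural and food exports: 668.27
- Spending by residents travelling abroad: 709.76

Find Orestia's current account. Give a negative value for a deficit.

Goods: 668.27 - 825.79 + 1487.58 = 1330.06
Services: -709.76 - 110.13 - 201.89 = -1021.78
Primary income: 167.00 + 393.20 = 560.20
Secondary income: 107.47 - 203.90 = -96.43
Current account = 1330.06 + (-1021.78) + 560.20 + (-96.43) = 772.05
(Excluded from the current account — financial account: borrowing by resident firms from foreign banks 233.33, purchases of foreign government bonds by domestic residents 1041.68, sale of domestic government bonds to non-residents 373.18; capital account: sale of embassy land to a foreign government 30.68, capital transfers received from emigrants 53.19, debt forgiveness received from foreign official creditors 110.41.)

772.05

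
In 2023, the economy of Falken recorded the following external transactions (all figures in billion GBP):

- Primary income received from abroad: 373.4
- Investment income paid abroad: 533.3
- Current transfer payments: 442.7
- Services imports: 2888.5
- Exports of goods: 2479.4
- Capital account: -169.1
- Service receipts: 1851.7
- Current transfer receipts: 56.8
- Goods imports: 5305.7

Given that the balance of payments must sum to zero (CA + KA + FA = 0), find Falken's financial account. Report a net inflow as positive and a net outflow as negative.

4578.0

Goods balance = 2479.4 - 5305.7 = -2826.3
Services balance = 1851.7 - 2888.5 = -1036.8
Trade balance (goods + services) = -2826.3 + (-1036.8) = -3863.1
Net primary income = 373.4 - 533.3 = -159.9
Net secondary income = 56.8 - 442.7 = -385.9
Current account = -3863.1 + (-159.9) + (-385.9) = -4408.9
Financial account = -(-4408.9 + (-169.1)) = 4578.0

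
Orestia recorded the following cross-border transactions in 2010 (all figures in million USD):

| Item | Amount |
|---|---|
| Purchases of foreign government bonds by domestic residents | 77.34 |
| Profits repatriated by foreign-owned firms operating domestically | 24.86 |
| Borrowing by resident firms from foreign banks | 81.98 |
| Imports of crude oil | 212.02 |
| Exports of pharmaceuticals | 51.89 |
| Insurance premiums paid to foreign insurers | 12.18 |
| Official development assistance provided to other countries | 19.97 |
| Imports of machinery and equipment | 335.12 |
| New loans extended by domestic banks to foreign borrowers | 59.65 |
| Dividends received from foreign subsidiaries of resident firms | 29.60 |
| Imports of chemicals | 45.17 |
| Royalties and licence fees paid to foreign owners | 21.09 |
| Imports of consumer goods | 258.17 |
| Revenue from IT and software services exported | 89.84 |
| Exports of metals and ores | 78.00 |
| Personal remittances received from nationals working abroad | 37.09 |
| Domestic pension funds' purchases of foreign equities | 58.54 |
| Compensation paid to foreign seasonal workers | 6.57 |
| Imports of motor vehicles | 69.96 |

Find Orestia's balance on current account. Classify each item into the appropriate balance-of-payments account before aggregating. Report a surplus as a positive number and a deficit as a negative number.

Goods: -69.96 - 45.17 + 51.89 - 212.02 - 335.12 + 78.00 - 258.17 = -790.55
Services: 89.84 - 12.18 - 21.09 = 56.57
Primary income: 29.60 - 6.57 - 24.86 = -1.83
Secondary income: 37.09 - 19.97 = 17.12
Current account = (-790.55) + 56.57 + (-1.83) + 17.12 = -718.69
(Excluded from the current account — financial account: purchases of foreign government bonds by domestic residents 77.34, borrowing by resident firms from foreign banks 81.98, new loans extended by domestic banks to foreign borrowers 59.65, domestic pension funds' purchases of foreign equities 58.54.)

-718.69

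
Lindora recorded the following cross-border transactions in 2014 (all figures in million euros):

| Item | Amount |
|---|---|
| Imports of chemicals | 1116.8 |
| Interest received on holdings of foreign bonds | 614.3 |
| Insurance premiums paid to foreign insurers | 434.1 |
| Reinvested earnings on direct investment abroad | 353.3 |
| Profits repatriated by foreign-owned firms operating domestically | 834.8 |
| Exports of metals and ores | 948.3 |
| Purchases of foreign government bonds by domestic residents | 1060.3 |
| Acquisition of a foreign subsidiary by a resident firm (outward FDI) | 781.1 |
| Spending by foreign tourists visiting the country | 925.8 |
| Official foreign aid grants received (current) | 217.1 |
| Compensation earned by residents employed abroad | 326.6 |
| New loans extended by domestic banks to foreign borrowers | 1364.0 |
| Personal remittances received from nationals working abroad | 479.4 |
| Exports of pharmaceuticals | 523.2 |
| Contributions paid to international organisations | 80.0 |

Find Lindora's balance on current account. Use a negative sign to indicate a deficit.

1922.3

Goods: -1116.8 + 948.3 + 523.2 = 354.7
Services: 925.8 - 434.1 = 491.7
Primary income: 614.3 + 326.6 + 353.3 - 834.8 = 459.4
Secondary income: -80.0 + 217.1 + 479.4 = 616.5
Current account = 354.7 + 491.7 + 459.4 + 616.5 = 1922.3
(Excluded from the current account — financial account: purchases of foreign government bonds by domestic residents 1060.3, acquisition of a foreign subsidiary by a resident firm (outward FDI) 781.1, new loans extended by domestic banks to foreign borrowers 1364.0.)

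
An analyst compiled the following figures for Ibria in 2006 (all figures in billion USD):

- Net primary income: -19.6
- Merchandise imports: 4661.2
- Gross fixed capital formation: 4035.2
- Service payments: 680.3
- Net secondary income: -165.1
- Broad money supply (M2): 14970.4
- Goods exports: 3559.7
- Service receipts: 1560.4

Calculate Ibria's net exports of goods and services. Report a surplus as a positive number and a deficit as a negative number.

Goods balance = 3559.7 - 4661.2 = -1101.5
Services balance = 1560.4 - 680.3 = 880.1
Trade balance (goods + services) = -1101.5 + 880.1 = -221.4

-221.4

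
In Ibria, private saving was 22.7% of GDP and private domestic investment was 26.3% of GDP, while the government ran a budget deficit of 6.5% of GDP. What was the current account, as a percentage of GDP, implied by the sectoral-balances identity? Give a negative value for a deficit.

-10.1

By the sectoral-balances identity, CA = (S_private - I) + (T - G).
Private balance = 22.7 - 26.3 = -3.6
Government balance (T - G) = -6.5
CA = -3.6 + (-6.5) = -10.1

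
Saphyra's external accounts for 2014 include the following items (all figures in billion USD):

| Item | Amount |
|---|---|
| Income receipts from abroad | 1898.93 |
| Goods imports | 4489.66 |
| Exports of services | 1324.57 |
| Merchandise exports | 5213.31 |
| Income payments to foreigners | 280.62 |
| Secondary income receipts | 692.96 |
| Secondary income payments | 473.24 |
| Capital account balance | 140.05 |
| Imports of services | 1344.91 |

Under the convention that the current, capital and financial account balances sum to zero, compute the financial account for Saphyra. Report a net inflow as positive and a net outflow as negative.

-2681.39

Goods balance = 5213.31 - 4489.66 = 723.65
Services balance = 1324.57 - 1344.91 = -20.34
Trade balance (goods + services) = 723.65 + (-20.34) = 703.31
Net primary income = 1898.93 - 280.62 = 1618.31
Net secondary income = 692.96 - 473.24 = 219.72
Current account = 703.31 + 1618.31 + 219.72 = 2541.34
Financial account = -(2541.34 + 140.05) = -2681.39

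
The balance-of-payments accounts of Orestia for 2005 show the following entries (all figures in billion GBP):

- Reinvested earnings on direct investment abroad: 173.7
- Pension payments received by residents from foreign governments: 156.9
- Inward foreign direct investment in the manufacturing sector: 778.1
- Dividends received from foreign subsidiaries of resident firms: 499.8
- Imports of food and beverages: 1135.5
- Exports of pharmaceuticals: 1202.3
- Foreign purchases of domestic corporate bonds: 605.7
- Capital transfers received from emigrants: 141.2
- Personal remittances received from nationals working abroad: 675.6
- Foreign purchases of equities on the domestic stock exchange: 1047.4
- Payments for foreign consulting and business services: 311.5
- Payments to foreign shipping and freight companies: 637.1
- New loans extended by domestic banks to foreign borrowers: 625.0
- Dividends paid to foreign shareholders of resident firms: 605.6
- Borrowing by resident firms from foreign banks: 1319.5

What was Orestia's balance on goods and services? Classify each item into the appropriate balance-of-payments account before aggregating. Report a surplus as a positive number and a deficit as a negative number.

Goods: -1135.5 + 1202.3 = 66.8
Services: -311.5 - 637.1 = -948.6
Trade balance = 66.8 + (-948.6) = -881.8
(Excluded from the trade balance — primary income: reinvested earnings on direct investment abroad 173.7, dividends received from foreign subsidiaries of resident firms 499.8, dividends paid to foreign shareholders of resident firms 605.6; secondary income: pension payments received by residents from foreign governments 156.9, personal remittances received from nationals working abroad 675.6; financial account: inward foreign direct investment in the manufacturing sector 778.1, foreign purchases of domestic corporate bonds 605.7, foreign purchases of equities on the domestic stock exchange 1047.4, new loans extended by domestic banks to foreign borrowers 625.0, borrowing by resident firms from foreign banks 1319.5; capital account: capital transfers received from emigrants 141.2.)

-881.8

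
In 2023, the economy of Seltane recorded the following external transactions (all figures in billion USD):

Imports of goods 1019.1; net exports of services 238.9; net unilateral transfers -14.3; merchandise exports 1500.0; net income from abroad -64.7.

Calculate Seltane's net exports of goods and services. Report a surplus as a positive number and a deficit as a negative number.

719.8

Goods balance = 1500.0 - 1019.1 = 480.9
Services balance = 238.9
Trade balance (goods + services) = 480.9 + 238.9 = 719.8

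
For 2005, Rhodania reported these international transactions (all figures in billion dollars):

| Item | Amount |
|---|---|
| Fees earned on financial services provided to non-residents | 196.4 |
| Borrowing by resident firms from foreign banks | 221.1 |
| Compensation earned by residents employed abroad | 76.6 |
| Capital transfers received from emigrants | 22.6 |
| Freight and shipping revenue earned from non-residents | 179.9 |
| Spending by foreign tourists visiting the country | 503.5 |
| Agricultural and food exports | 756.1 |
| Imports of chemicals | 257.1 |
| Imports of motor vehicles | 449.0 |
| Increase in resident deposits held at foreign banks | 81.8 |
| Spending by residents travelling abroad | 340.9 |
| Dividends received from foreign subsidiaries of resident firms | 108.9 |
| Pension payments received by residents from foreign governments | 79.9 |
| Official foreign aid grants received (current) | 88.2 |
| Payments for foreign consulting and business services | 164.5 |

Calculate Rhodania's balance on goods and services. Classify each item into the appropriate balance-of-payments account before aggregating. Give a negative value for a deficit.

Goods: -257.1 - 449.0 + 756.1 = 50.0
Services: 196.4 + 503.5 + 179.9 - 340.9 - 164.5 = 374.4
Trade balance = 50.0 + 374.4 = 424.4
(Excluded from the trade balance — financial account: borrowing by resident firms from foreign banks 221.1, increase in resident deposits held at foreign banks 81.8; primary income: compensation earned by residents employed abroad 76.6, dividends received from foreign subsidiaries of resident firms 108.9; capital account: capital transfers received from emigrants 22.6; secondary income: pension payments received by residents from foreign governments 79.9, official foreign aid grants received (current) 88.2.)

424.4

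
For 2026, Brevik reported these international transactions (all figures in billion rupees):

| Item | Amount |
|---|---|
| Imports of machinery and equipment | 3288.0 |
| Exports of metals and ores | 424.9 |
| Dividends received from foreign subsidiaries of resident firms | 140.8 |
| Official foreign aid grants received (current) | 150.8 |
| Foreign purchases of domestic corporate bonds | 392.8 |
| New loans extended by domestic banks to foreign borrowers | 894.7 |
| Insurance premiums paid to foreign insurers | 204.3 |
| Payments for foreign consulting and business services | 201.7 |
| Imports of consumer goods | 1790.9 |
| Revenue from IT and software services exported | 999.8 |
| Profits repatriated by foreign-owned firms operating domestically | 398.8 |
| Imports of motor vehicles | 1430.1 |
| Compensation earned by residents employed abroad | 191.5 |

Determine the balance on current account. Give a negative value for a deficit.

-5406.0

Goods: 424.9 - 3288.0 - 1790.9 - 1430.1 = -6084.1
Services: -201.7 - 204.3 + 999.8 = 593.8
Primary income: 140.8 - 398.8 + 191.5 = -66.5
Secondary income: 150.8
Current account = (-6084.1) + 593.8 + (-66.5) + 150.8 = -5406.0
(Excluded from the current account — financial account: foreign purchases of domestic corporate bonds 392.8, new loans extended by domestic banks to foreign borrowers 894.7.)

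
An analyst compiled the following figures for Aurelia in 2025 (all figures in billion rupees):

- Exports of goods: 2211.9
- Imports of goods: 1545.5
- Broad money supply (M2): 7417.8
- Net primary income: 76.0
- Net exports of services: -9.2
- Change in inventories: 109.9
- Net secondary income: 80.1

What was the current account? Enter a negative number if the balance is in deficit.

Goods balance = 2211.9 - 1545.5 = 666.4
Services balance = -9.2
Trade balance (goods + services) = 666.4 + (-9.2) = 657.2
Net primary income = 76.0
Net secondary income = 80.1
Current account = 657.2 + 76.0 + 80.1 = 813.3

813.3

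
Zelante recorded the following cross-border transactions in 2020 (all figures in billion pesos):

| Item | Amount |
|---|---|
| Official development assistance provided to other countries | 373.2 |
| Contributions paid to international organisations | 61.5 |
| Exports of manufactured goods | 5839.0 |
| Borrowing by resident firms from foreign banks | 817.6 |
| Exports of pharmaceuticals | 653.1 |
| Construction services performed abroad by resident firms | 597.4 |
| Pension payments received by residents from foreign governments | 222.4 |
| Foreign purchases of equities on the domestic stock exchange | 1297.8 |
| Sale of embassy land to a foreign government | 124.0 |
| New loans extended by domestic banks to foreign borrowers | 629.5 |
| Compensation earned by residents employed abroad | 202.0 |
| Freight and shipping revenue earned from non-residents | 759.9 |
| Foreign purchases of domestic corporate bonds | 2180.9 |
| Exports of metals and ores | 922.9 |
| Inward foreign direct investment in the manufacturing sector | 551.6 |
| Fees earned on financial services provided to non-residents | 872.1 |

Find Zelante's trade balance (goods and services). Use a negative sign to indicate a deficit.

9644.4

Goods: 922.9 + 5839.0 + 653.1 = 7415.0
Services: 759.9 + 597.4 + 872.1 = 2229.4
Trade balance = 7415.0 + 2229.4 = 9644.4
(Excluded from the trade balance — secondary income: official development assistance provided to other countries 373.2, contributions paid to international organisations 61.5, pension payments received by residents from foreign governments 222.4; financial account: borrowing by resident firms from foreign banks 817.6, foreign purchases of equities on the domestic stock exchange 1297.8, new loans extended by domestic banks to foreign borrowers 629.5, foreign purchases of domestic corporate bonds 2180.9, inward foreign direct investment in the manufacturing sector 551.6; capital account: sale of embassy land to a foreign government 124.0; primary income: compensation earned by residents employed abroad 202.0.)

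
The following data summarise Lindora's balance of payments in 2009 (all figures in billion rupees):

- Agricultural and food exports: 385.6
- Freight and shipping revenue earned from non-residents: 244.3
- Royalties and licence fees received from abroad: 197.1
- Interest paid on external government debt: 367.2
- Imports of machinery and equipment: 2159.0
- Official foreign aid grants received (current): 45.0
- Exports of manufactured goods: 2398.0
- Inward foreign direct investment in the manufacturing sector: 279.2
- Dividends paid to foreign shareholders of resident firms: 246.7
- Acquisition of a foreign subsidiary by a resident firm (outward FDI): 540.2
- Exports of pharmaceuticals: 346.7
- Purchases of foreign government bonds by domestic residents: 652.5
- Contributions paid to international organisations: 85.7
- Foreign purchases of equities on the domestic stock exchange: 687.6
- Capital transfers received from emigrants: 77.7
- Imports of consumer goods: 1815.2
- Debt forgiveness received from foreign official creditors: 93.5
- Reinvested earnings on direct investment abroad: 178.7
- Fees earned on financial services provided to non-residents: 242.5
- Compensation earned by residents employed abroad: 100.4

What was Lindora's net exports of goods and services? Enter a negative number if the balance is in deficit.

Goods: -2159.0 + 2398.0 + 346.7 - 1815.2 + 385.6 = -843.9
Services: 242.5 + 244.3 + 197.1 = 683.9
Trade balance = -843.9 + 683.9 = -160.0
(Excluded from the trade balance — primary income: interest paid on external government debt 367.2, dividends paid to foreign shareholders of resident firms 246.7, reinvested earnings on direct investment abroad 178.7, compensation earned by residents employed abroad 100.4; secondary income: official foreign aid grants received (current) 45.0, contributions paid to international organisations 85.7; financial account: inward foreign direct investment in the manufacturing sector 279.2, acquisition of a foreign subsidiary by a resident firm (outward FDI) 540.2, purchases of foreign government bonds by domestic residents 652.5, foreign purchases of equities on the domestic stock exchange 687.6; capital account: capital transfers received from emigrants 77.7, debt forgiveness received from foreign official creditors 93.5.)

-160.0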